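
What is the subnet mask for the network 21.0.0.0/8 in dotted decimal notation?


/8 means 8 network bits, 24 host bits
Binary: 11111111000000000000000000000000
Mask: 255.0.0.0


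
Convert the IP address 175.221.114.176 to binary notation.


175 = 10101111
221 = 11011101
114 = 01110010
176 = 10110000
Binary: 10101111.11011101.01110010.10110000


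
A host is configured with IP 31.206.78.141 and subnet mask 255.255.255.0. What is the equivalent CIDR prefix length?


Binary: 11111111.11111111.11111111.00000000
Count leading 1s
Prefix: /24


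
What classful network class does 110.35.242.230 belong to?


First octet: 110
Binary: 01101110
0xxxxxxx -> Class A (1-126)
Class A, default mask 255.0.0.0 (/8)


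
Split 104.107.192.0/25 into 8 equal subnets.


New prefix = 25 + 3 = 28
Each subnet has 16 addresses
  104.107.192.0/28
  104.107.192.16/28
  104.107.192.32/28
  104.107.192.48/28
  104.107.192.64/28
  104.107.192.80/28
  104.107.192.96/28
  104.107.192.112/28
Subnets: 104.107.192.0/28, 104.107.192.16/28, 104.107.192.32/28, 104.107.192.48/28, 104.107.192.64/28, 104.107.192.80/28, 104.107.192.96/28, 104.107.192.112/28


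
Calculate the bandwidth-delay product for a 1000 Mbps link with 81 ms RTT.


BDP = bandwidth * RTT
= 1000 Mbps * 81 ms
= 1000 * 1e6 * 81 / 1000 bits
= 81000000 bits
= 10125000 bytes
= 9887.6953 KB
BDP = 81000000 bits (10125000 bytes)


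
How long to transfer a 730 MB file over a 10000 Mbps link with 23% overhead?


Effective throughput = 10000 * (1 - 23/100) = 7700 Mbps
File size in Mb = 730 * 8 = 5840 Mb
Time = 5840 / 7700
Time = 0.7584 seconds


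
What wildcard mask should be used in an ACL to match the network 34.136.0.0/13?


Subnet mask: 255.248.0.0
Wildcard = 255.255.255.255 - subnet mask
255 - 255 = 0
255 - 248 = 7
255 - 0 = 255
255 - 0 = 255
Wildcard: 0.7.255.255


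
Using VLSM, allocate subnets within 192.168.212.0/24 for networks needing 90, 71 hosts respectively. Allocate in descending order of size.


90 hosts -> /25 (126 usable): 192.168.212.0/25
71 hosts -> /25 (126 usable): 192.168.212.128/25
Allocation: 192.168.212.0/25 (90 hosts, 126 usable); 192.168.212.128/25 (71 hosts, 126 usable)


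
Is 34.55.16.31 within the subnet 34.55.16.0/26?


Subnet network: 34.55.16.0
Test IP AND mask: 34.55.16.0
Yes, 34.55.16.31 is in 34.55.16.0/26


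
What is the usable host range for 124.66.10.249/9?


Network: 124.0.0.0
Broadcast: 124.127.255.255
First usable = network + 1
Last usable = broadcast - 1
Range: 124.0.0.1 to 124.127.255.254


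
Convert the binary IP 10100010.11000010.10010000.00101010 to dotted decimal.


10100010 = 162
11000010 = 194
10010000 = 144
00101010 = 42
IP: 162.194.144.42


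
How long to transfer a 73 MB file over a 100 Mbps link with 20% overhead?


Effective throughput = 100 * (1 - 20/100) = 80 Mbps
File size in Mb = 73 * 8 = 584 Mb
Time = 584 / 80
Time = 7.3 seconds


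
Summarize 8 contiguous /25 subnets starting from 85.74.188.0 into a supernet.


Original prefix: /25
Number of subnets: 8 = 2^3
New prefix = 25 - 3 = 22
Supernet: 85.74.188.0/22


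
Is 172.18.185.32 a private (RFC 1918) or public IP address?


RFC 1918 private ranges:
  10.0.0.0/8 (10.0.0.0 - 10.255.255.255)
  172.16.0.0/12 (172.16.0.0 - 172.31.255.255)
  192.168.0.0/16 (192.168.0.0 - 192.168.255.255)
Private (in 172.16.0.0/12)


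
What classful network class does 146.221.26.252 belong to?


First octet: 146
Binary: 10010010
10xxxxxx -> Class B (128-191)
Class B, default mask 255.255.0.0 (/16)


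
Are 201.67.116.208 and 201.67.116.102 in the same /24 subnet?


Mask: 255.255.255.0
201.67.116.208 AND mask = 201.67.116.0
201.67.116.102 AND mask = 201.67.116.0
Yes, same subnet (201.67.116.0)


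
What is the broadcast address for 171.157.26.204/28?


Network: 171.157.26.192/28
Host bits = 4
Set all host bits to 1:
Broadcast: 171.157.26.207


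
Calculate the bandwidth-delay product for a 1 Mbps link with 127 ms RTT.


BDP = bandwidth * RTT
= 1 Mbps * 127 ms
= 1 * 1e6 * 127 / 1000 bits
= 127000 bits
= 15875 bytes
= 15.5029 KB
BDP = 127000 bits (15875 bytes)


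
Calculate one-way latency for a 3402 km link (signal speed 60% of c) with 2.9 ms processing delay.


Speed = 0.6 * 3e5 km/s = 180000 km/s
Propagation delay = 3402 / 180000 = 0.0189 s = 18.9 ms
Processing delay = 2.9 ms
Total one-way latency = 21.8 ms


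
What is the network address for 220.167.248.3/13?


IP:   11011100.10100111.11111000.00000011
Mask: 11111111.11111000.00000000.00000000
AND operation:
Net:  11011100.10100000.00000000.00000000
Network: 220.160.0.0/13


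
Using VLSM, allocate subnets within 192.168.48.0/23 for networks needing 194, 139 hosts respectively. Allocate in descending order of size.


194 hosts -> /24 (254 usable): 192.168.48.0/24
139 hosts -> /24 (254 usable): 192.168.49.0/24
Allocation: 192.168.48.0/24 (194 hosts, 254 usable); 192.168.49.0/24 (139 hosts, 254 usable)


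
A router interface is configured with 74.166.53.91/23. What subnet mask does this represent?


/23 means 23 network bits, 9 host bits
Binary: 11111111111111111111111000000000
Mask: 255.255.254.0


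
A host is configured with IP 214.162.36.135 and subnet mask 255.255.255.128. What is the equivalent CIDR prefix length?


Binary: 11111111.11111111.11111111.10000000
Count leading 1s
Prefix: /25


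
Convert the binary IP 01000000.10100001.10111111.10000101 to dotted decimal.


01000000 = 64
10100001 = 161
10111111 = 191
10000101 = 133
IP: 64.161.191.133


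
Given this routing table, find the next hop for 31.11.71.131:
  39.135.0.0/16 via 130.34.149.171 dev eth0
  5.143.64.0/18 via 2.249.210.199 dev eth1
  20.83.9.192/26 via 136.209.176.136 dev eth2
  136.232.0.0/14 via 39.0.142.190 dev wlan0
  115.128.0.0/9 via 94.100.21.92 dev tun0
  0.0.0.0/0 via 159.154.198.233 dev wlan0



Longest prefix match for 31.11.71.131:
  /16 39.135.0.0: no
  /18 5.143.64.0: no
  /26 20.83.9.192: no
  /14 136.232.0.0: no
  /9 115.128.0.0: no
  /0 0.0.0.0: MATCH
Selected: next-hop 159.154.198.233 via wlan0 (matched /0)


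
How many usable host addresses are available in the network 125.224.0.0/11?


Host bits = 32 - 11 = 21
Total addresses = 2^21 = 2097152
Usable = total - 2 (network and broadcast)
Usable hosts: 2097150


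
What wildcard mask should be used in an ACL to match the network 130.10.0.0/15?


Subnet mask: 255.254.0.0
Wildcard = 255.255.255.255 - subnet mask
255 - 255 = 0
255 - 254 = 1
255 - 0 = 255
255 - 0 = 255
Wildcard: 0.1.255.255


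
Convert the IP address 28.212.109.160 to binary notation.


28 = 00011100
212 = 11010100
109 = 01101101
160 = 10100000
Binary: 00011100.11010100.01101101.10100000


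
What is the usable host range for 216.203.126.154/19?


Network: 216.203.96.0
Broadcast: 216.203.127.255
First usable = network + 1
Last usable = broadcast - 1
Range: 216.203.96.1 to 216.203.127.254


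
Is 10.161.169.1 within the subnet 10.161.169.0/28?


Subnet network: 10.161.169.0
Test IP AND mask: 10.161.169.0
Yes, 10.161.169.1 is in 10.161.169.0/28


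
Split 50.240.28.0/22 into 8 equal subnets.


New prefix = 22 + 3 = 25
Each subnet has 128 addresses
  50.240.28.0/25
  50.240.28.128/25
  50.240.29.0/25
  50.240.29.128/25
  50.240.30.0/25
  50.240.30.128/25
  50.240.31.0/25
  50.240.31.128/25
Subnets: 50.240.28.0/25, 50.240.28.128/25, 50.240.29.0/25, 50.240.29.128/25, 50.240.30.0/25, 50.240.30.128/25, 50.240.31.0/25, 50.240.31.128/25


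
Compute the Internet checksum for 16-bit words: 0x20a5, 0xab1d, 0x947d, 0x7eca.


Sum all words (with carry folding):
+ 0x20a5 = 0x20a5
+ 0xab1d = 0xcbc2
+ 0x947d = 0x6040
+ 0x7eca = 0xdf0a
One's complement: ~0xdf0a
Checksum = 0x20f5


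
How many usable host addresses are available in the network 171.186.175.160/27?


Host bits = 32 - 27 = 5
Total addresses = 2^5 = 32
Usable = total - 2 (network and broadcast)
Usable hosts: 30


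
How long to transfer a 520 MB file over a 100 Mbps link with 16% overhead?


Effective throughput = 100 * (1 - 16/100) = 84 Mbps
File size in Mb = 520 * 8 = 4160 Mb
Time = 4160 / 84
Time = 49.5238 seconds


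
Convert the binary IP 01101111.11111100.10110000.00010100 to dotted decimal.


01101111 = 111
11111100 = 252
10110000 = 176
00010100 = 20
IP: 111.252.176.20


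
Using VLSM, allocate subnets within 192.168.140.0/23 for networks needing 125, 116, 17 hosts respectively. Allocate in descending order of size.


125 hosts -> /25 (126 usable): 192.168.140.0/25
116 hosts -> /25 (126 usable): 192.168.140.128/25
17 hosts -> /27 (30 usable): 192.168.141.0/27
Allocation: 192.168.140.0/25 (125 hosts, 126 usable); 192.168.140.128/25 (116 hosts, 126 usable); 192.168.141.0/27 (17 hosts, 30 usable)


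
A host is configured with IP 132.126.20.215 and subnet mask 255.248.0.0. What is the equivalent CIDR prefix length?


Binary: 11111111.11111000.00000000.00000000
Count leading 1s
Prefix: /13


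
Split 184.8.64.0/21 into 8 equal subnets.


New prefix = 21 + 3 = 24
Each subnet has 256 addresses
  184.8.64.0/24
  184.8.65.0/24
  184.8.66.0/24
  184.8.67.0/24
  184.8.68.0/24
  184.8.69.0/24
  184.8.70.0/24
  184.8.71.0/24
Subnets: 184.8.64.0/24, 184.8.65.0/24, 184.8.66.0/24, 184.8.67.0/24, 184.8.68.0/24, 184.8.69.0/24, 184.8.70.0/24, 184.8.71.0/24


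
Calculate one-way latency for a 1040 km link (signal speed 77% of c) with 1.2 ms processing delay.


Speed = 0.77 * 3e5 km/s = 231000 km/s
Propagation delay = 1040 / 231000 = 0.0045 s = 4.5022 ms
Processing delay = 1.2 ms
Total one-way latency = 5.7022 ms


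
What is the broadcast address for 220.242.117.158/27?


Network: 220.242.117.128/27
Host bits = 5
Set all host bits to 1:
Broadcast: 220.242.117.159


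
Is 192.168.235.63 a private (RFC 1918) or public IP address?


RFC 1918 private ranges:
  10.0.0.0/8 (10.0.0.0 - 10.255.255.255)
  172.16.0.0/12 (172.16.0.0 - 172.31.255.255)
  192.168.0.0/16 (192.168.0.0 - 192.168.255.255)
Private (in 192.168.0.0/16)


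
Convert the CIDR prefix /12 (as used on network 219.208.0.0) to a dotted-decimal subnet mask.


/12 means 12 network bits, 20 host bits
Binary: 11111111111100000000000000000000
Mask: 255.240.0.0


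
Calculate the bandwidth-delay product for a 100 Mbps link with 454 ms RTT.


BDP = bandwidth * RTT
= 100 Mbps * 454 ms
= 100 * 1e6 * 454 / 1000 bits
= 45400000 bits
= 5675000 bytes
= 5541.9922 KB
BDP = 45400000 bits (5675000 bytes)


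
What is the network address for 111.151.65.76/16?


IP:   01101111.10010111.01000001.01001100
Mask: 11111111.11111111.00000000.00000000
AND operation:
Net:  01101111.10010111.00000000.00000000
Network: 111.151.0.0/16


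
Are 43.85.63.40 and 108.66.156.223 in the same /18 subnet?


Mask: 255.255.192.0
43.85.63.40 AND mask = 43.85.0.0
108.66.156.223 AND mask = 108.66.128.0
No, different subnets (43.85.0.0 vs 108.66.128.0)


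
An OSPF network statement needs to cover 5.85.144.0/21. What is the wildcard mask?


Subnet mask: 255.255.248.0
Wildcard = 255.255.255.255 - subnet mask
255 - 255 = 0
255 - 255 = 0
255 - 248 = 7
255 - 0 = 255
Wildcard: 0.0.7.255


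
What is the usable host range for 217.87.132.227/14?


Network: 217.84.0.0
Broadcast: 217.87.255.255
First usable = network + 1
Last usable = broadcast - 1
Range: 217.84.0.1 to 217.87.255.254


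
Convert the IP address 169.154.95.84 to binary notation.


169 = 10101001
154 = 10011010
95 = 01011111
84 = 01010100
Binary: 10101001.10011010.01011111.01010100


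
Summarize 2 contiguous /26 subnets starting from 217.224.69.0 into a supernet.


Original prefix: /26
Number of subnets: 2 = 2^1
New prefix = 26 - 1 = 25
Supernet: 217.224.69.0/25


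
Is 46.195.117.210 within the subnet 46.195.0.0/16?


Subnet network: 46.195.0.0
Test IP AND mask: 46.195.0.0
Yes, 46.195.117.210 is in 46.195.0.0/16


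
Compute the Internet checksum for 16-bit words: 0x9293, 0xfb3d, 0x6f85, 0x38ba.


Sum all words (with carry folding):
+ 0x9293 = 0x9293
+ 0xfb3d = 0x8dd1
+ 0x6f85 = 0xfd56
+ 0x38ba = 0x3611
One's complement: ~0x3611
Checksum = 0xc9ee


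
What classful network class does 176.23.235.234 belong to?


First octet: 176
Binary: 10110000
10xxxxxx -> Class B (128-191)
Class B, default mask 255.255.0.0 (/16)


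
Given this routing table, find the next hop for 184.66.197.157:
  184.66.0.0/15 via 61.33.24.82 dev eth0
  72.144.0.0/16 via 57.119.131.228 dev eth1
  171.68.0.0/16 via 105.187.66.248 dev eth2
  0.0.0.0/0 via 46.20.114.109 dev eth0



Longest prefix match for 184.66.197.157:
  /15 184.66.0.0: MATCH
  /16 72.144.0.0: no
  /16 171.68.0.0: no
  /0 0.0.0.0: MATCH
Selected: next-hop 61.33.24.82 via eth0 (matched /15)


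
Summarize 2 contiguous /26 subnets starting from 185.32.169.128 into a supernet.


Original prefix: /26
Number of subnets: 2 = 2^1
New prefix = 26 - 1 = 25
Supernet: 185.32.169.128/25


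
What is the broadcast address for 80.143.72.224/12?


Network: 80.128.0.0/12
Host bits = 20
Set all host bits to 1:
Broadcast: 80.143.255.255


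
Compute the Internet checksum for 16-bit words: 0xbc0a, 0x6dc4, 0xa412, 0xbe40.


Sum all words (with carry folding):
+ 0xbc0a = 0xbc0a
+ 0x6dc4 = 0x29cf
+ 0xa412 = 0xcde1
+ 0xbe40 = 0x8c22
One's complement: ~0x8c22
Checksum = 0x73dd


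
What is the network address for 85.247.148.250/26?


IP:   01010101.11110111.10010100.11111010
Mask: 11111111.11111111.11111111.11000000
AND operation:
Net:  01010101.11110111.10010100.11000000
Network: 85.247.148.192/26


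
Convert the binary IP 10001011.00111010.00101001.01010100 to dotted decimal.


10001011 = 139
00111010 = 58
00101001 = 41
01010100 = 84
IP: 139.58.41.84


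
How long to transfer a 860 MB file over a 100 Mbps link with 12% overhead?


Effective throughput = 100 * (1 - 12/100) = 88 Mbps
File size in Mb = 860 * 8 = 6880 Mb
Time = 6880 / 88
Time = 78.1818 seconds


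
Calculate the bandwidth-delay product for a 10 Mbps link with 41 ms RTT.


BDP = bandwidth * RTT
= 10 Mbps * 41 ms
= 10 * 1e6 * 41 / 1000 bits
= 410000 bits
= 51250 bytes
= 50.0488 KB
BDP = 410000 bits (51250 bytes)


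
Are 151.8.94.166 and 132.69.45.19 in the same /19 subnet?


Mask: 255.255.224.0
151.8.94.166 AND mask = 151.8.64.0
132.69.45.19 AND mask = 132.69.32.0
No, different subnets (151.8.64.0 vs 132.69.32.0)


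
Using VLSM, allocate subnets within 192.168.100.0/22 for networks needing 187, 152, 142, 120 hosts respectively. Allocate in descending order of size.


187 hosts -> /24 (254 usable): 192.168.100.0/24
152 hosts -> /24 (254 usable): 192.168.101.0/24
142 hosts -> /24 (254 usable): 192.168.102.0/24
120 hosts -> /25 (126 usable): 192.168.103.0/25
Allocation: 192.168.100.0/24 (187 hosts, 254 usable); 192.168.101.0/24 (152 hosts, 254 usable); 192.168.102.0/24 (142 hosts, 254 usable); 192.168.103.0/25 (120 hosts, 126 usable)


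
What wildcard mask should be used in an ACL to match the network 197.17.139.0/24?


Subnet mask: 255.255.255.0
Wildcard = 255.255.255.255 - subnet mask
255 - 255 = 0
255 - 255 = 0
255 - 255 = 0
255 - 0 = 255
Wildcard: 0.0.0.255


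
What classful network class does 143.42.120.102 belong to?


First octet: 143
Binary: 10001111
10xxxxxx -> Class B (128-191)
Class B, default mask 255.255.0.0 (/16)


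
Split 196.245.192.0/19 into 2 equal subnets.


New prefix = 19 + 1 = 20
Each subnet has 4096 addresses
  196.245.192.0/20
  196.245.208.0/20
Subnets: 196.245.192.0/20, 196.245.208.0/20


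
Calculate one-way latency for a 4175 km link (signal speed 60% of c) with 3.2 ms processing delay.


Speed = 0.6 * 3e5 km/s = 180000 km/s
Propagation delay = 4175 / 180000 = 0.0232 s = 23.1944 ms
Processing delay = 3.2 ms
Total one-way latency = 26.3944 ms


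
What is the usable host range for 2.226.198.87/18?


Network: 2.226.192.0
Broadcast: 2.226.255.255
First usable = network + 1
Last usable = broadcast - 1
Range: 2.226.192.1 to 2.226.255.254


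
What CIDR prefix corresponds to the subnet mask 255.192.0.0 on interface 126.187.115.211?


Binary: 11111111.11000000.00000000.00000000
Count leading 1s
Prefix: /10


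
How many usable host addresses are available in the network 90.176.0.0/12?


Host bits = 32 - 12 = 20
Total addresses = 2^20 = 1048576
Usable = total - 2 (network and broadcast)
Usable hosts: 1048574


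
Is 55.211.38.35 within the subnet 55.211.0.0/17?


Subnet network: 55.211.0.0
Test IP AND mask: 55.211.0.0
Yes, 55.211.38.35 is in 55.211.0.0/17


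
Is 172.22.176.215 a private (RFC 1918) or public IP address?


RFC 1918 private ranges:
  10.0.0.0/8 (10.0.0.0 - 10.255.255.255)
  172.16.0.0/12 (172.16.0.0 - 172.31.255.255)
  192.168.0.0/16 (192.168.0.0 - 192.168.255.255)
Private (in 172.16.0.0/12)


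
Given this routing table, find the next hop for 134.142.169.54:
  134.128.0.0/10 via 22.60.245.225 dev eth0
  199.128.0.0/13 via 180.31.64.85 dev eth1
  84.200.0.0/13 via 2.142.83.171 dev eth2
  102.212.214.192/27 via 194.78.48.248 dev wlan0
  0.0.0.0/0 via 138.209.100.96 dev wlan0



Longest prefix match for 134.142.169.54:
  /10 134.128.0.0: MATCH
  /13 199.128.0.0: no
  /13 84.200.0.0: no
  /27 102.212.214.192: no
  /0 0.0.0.0: MATCH
Selected: next-hop 22.60.245.225 via eth0 (matched /10)


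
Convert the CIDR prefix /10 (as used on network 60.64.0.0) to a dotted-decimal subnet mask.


/10 means 10 network bits, 22 host bits
Binary: 11111111110000000000000000000000
Mask: 255.192.0.0


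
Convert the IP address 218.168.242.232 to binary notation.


218 = 11011010
168 = 10101000
242 = 11110010
232 = 11101000
Binary: 11011010.10101000.11110010.11101000


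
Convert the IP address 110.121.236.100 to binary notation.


110 = 01101110
121 = 01111001
236 = 11101100
100 = 01100100
Binary: 01101110.01111001.11101100.01100100


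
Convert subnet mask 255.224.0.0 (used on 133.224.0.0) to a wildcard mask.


Subnet mask: 255.224.0.0
Wildcard = 255.255.255.255 - subnet mask
255 - 255 = 0
255 - 224 = 31
255 - 0 = 255
255 - 0 = 255
Wildcard: 0.31.255.255


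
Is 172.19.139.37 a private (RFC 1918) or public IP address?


RFC 1918 private ranges:
  10.0.0.0/8 (10.0.0.0 - 10.255.255.255)
  172.16.0.0/12 (172.16.0.0 - 172.31.255.255)
  192.168.0.0/16 (192.168.0.0 - 192.168.255.255)
Private (in 172.16.0.0/12)


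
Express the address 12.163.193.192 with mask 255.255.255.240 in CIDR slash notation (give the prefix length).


Binary: 11111111.11111111.11111111.11110000
Count leading 1s
Prefix: /28


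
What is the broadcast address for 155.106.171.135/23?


Network: 155.106.170.0/23
Host bits = 9
Set all host bits to 1:
Broadcast: 155.106.171.255


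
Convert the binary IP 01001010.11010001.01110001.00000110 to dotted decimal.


01001010 = 74
11010001 = 209
01110001 = 113
00000110 = 6
IP: 74.209.113.6


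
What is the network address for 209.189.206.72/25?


IP:   11010001.10111101.11001110.01001000
Mask: 11111111.11111111.11111111.10000000
AND operation:
Net:  11010001.10111101.11001110.00000000
Network: 209.189.206.0/25


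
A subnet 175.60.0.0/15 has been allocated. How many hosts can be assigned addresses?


Host bits = 32 - 15 = 17
Total addresses = 2^17 = 131072
Usable = total - 2 (network and broadcast)
Usable hosts: 131070


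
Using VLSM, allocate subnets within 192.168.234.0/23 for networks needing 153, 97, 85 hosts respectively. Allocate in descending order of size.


153 hosts -> /24 (254 usable): 192.168.234.0/24
97 hosts -> /25 (126 usable): 192.168.235.0/25
85 hosts -> /25 (126 usable): 192.168.235.128/25
Allocation: 192.168.234.0/24 (153 hosts, 254 usable); 192.168.235.0/25 (97 hosts, 126 usable); 192.168.235.128/25 (85 hosts, 126 usable)


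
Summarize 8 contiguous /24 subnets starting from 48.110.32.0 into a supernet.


Original prefix: /24
Number of subnets: 8 = 2^3
New prefix = 24 - 3 = 21
Supernet: 48.110.32.0/21


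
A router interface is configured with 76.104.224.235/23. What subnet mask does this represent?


/23 means 23 network bits, 9 host bits
Binary: 11111111111111111111111000000000
Mask: 255.255.254.0


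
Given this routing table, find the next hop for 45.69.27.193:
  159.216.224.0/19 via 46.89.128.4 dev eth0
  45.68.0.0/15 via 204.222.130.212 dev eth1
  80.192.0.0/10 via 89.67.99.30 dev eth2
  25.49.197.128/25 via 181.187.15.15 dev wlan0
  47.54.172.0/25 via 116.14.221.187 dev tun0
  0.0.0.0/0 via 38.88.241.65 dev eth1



Longest prefix match for 45.69.27.193:
  /19 159.216.224.0: no
  /15 45.68.0.0: MATCH
  /10 80.192.0.0: no
  /25 25.49.197.128: no
  /25 47.54.172.0: no
  /0 0.0.0.0: MATCH
Selected: next-hop 204.222.130.212 via eth1 (matched /15)


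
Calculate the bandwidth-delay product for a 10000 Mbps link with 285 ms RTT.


BDP = bandwidth * RTT
= 10000 Mbps * 285 ms
= 10000 * 1e6 * 285 / 1000 bits
= 2850000000 bits
= 356250000 bytes
= 347900.3906 KB
BDP = 2850000000 bits (356250000 bytes)


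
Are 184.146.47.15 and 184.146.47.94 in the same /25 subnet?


Mask: 255.255.255.128
184.146.47.15 AND mask = 184.146.47.0
184.146.47.94 AND mask = 184.146.47.0
Yes, same subnet (184.146.47.0)


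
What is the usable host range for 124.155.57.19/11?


Network: 124.128.0.0
Broadcast: 124.159.255.255
First usable = network + 1
Last usable = broadcast - 1
Range: 124.128.0.1 to 124.159.255.254


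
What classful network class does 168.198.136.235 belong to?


First octet: 168
Binary: 10101000
10xxxxxx -> Class B (128-191)
Class B, default mask 255.255.0.0 (/16)


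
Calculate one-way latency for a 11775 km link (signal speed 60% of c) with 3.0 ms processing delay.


Speed = 0.6 * 3e5 km/s = 180000 km/s
Propagation delay = 11775 / 180000 = 0.0654 s = 65.4167 ms
Processing delay = 3.0 ms
Total one-way latency = 68.4167 ms


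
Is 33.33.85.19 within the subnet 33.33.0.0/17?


Subnet network: 33.33.0.0
Test IP AND mask: 33.33.0.0
Yes, 33.33.85.19 is in 33.33.0.0/17


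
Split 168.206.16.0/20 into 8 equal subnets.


New prefix = 20 + 3 = 23
Each subnet has 512 addresses
  168.206.16.0/23
  168.206.18.0/23
  168.206.20.0/23
  168.206.22.0/23
  168.206.24.0/23
  168.206.26.0/23
  168.206.28.0/23
  168.206.30.0/23
Subnets: 168.206.16.0/23, 168.206.18.0/23, 168.206.20.0/23, 168.206.22.0/23, 168.206.24.0/23, 168.206.26.0/23, 168.206.28.0/23, 168.206.30.0/23


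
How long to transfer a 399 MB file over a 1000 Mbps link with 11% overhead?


Effective throughput = 1000 * (1 - 11/100) = 890 Mbps
File size in Mb = 399 * 8 = 3192 Mb
Time = 3192 / 890
Time = 3.5865 seconds


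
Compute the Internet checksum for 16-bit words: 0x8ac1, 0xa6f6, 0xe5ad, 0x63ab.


Sum all words (with carry folding):
+ 0x8ac1 = 0x8ac1
+ 0xa6f6 = 0x31b8
+ 0xe5ad = 0x1766
+ 0x63ab = 0x7b11
One's complement: ~0x7b11
Checksum = 0x84ee


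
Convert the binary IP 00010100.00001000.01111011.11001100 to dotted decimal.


00010100 = 20
00001000 = 8
01111011 = 123
11001100 = 204
IP: 20.8.123.204


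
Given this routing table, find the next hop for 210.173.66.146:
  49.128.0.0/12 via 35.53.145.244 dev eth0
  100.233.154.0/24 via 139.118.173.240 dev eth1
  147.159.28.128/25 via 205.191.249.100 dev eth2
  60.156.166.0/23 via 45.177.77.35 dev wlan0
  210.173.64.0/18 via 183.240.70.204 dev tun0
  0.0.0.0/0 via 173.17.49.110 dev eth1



Longest prefix match for 210.173.66.146:
  /12 49.128.0.0: no
  /24 100.233.154.0: no
  /25 147.159.28.128: no
  /23 60.156.166.0: no
  /18 210.173.64.0: MATCH
  /0 0.0.0.0: MATCH
Selected: next-hop 183.240.70.204 via tun0 (matched /18)


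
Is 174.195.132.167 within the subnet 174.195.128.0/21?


Subnet network: 174.195.128.0
Test IP AND mask: 174.195.128.0
Yes, 174.195.132.167 is in 174.195.128.0/21


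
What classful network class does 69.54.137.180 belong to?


First octet: 69
Binary: 01000101
0xxxxxxx -> Class A (1-126)
Class A, default mask 255.0.0.0 (/8)


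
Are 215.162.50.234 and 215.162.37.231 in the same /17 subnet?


Mask: 255.255.128.0
215.162.50.234 AND mask = 215.162.0.0
215.162.37.231 AND mask = 215.162.0.0
Yes, same subnet (215.162.0.0)


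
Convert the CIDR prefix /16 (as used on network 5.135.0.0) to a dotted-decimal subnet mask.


/16 means 16 network bits, 16 host bits
Binary: 11111111111111110000000000000000
Mask: 255.255.0.0


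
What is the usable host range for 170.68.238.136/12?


Network: 170.64.0.0
Broadcast: 170.79.255.255
First usable = network + 1
Last usable = broadcast - 1
Range: 170.64.0.1 to 170.79.255.254


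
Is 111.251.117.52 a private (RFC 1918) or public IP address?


RFC 1918 private ranges:
  10.0.0.0/8 (10.0.0.0 - 10.255.255.255)
  172.16.0.0/12 (172.16.0.0 - 172.31.255.255)
  192.168.0.0/16 (192.168.0.0 - 192.168.255.255)
Public (not in any RFC 1918 range)


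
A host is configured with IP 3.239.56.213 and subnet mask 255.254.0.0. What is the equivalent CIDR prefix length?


Binary: 11111111.11111110.00000000.00000000
Count leading 1s
Prefix: /15


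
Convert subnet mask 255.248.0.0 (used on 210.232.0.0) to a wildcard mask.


Subnet mask: 255.248.0.0
Wildcard = 255.255.255.255 - subnet mask
255 - 255 = 0
255 - 248 = 7
255 - 0 = 255
255 - 0 = 255
Wildcard: 0.7.255.255


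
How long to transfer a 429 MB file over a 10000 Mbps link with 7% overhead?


Effective throughput = 10000 * (1 - 7/100) = 9300 Mbps
File size in Mb = 429 * 8 = 3432 Mb
Time = 3432 / 9300
Time = 0.369 seconds


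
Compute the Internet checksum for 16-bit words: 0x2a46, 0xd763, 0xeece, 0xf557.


Sum all words (with carry folding):
+ 0x2a46 = 0x2a46
+ 0xd763 = 0x01aa
+ 0xeece = 0xf078
+ 0xf557 = 0xe5d0
One's complement: ~0xe5d0
Checksum = 0x1a2f


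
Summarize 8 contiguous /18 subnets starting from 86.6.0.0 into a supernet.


Original prefix: /18
Number of subnets: 8 = 2^3
New prefix = 18 - 3 = 15
Supernet: 86.6.0.0/15


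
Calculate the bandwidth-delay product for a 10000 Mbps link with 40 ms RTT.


BDP = bandwidth * RTT
= 10000 Mbps * 40 ms
= 10000 * 1e6 * 40 / 1000 bits
= 400000000 bits
= 50000000 bytes
= 48828.125 KB
BDP = 400000000 bits (50000000 bytes)


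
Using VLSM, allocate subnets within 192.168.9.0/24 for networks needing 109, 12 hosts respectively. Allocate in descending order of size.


109 hosts -> /25 (126 usable): 192.168.9.0/25
12 hosts -> /28 (14 usable): 192.168.9.128/28
Allocation: 192.168.9.0/25 (109 hosts, 126 usable); 192.168.9.128/28 (12 hosts, 14 usable)


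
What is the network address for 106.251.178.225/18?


IP:   01101010.11111011.10110010.11100001
Mask: 11111111.11111111.11000000.00000000
AND operation:
Net:  01101010.11111011.10000000.00000000
Network: 106.251.128.0/18


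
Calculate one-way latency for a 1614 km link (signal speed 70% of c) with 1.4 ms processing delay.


Speed = 0.7 * 3e5 km/s = 210000 km/s
Propagation delay = 1614 / 210000 = 0.0077 s = 7.6857 ms
Processing delay = 1.4 ms
Total one-way latency = 9.0857 ms


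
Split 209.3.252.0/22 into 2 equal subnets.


New prefix = 22 + 1 = 23
Each subnet has 512 addresses
  209.3.252.0/23
  209.3.254.0/23
Subnets: 209.3.252.0/23, 209.3.254.0/23


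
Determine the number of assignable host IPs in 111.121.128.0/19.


Host bits = 32 - 19 = 13
Total addresses = 2^13 = 8192
Usable = total - 2 (network and broadcast)
Usable hosts: 8190


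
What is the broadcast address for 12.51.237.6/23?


Network: 12.51.236.0/23
Host bits = 9
Set all host bits to 1:
Broadcast: 12.51.237.255


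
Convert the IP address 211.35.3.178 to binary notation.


211 = 11010011
35 = 00100011
3 = 00000011
178 = 10110010
Binary: 11010011.00100011.00000011.10110010


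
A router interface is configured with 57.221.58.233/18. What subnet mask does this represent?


/18 means 18 network bits, 14 host bits
Binary: 11111111111111111100000000000000
Mask: 255.255.192.0


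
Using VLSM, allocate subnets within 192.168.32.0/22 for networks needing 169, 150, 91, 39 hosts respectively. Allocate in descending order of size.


169 hosts -> /24 (254 usable): 192.168.32.0/24
150 hosts -> /24 (254 usable): 192.168.33.0/24
91 hosts -> /25 (126 usable): 192.168.34.0/25
39 hosts -> /26 (62 usable): 192.168.34.128/26
Allocation: 192.168.32.0/24 (169 hosts, 254 usable); 192.168.33.0/24 (150 hosts, 254 usable); 192.168.34.0/25 (91 hosts, 126 usable); 192.168.34.128/26 (39 hosts, 62 usable)


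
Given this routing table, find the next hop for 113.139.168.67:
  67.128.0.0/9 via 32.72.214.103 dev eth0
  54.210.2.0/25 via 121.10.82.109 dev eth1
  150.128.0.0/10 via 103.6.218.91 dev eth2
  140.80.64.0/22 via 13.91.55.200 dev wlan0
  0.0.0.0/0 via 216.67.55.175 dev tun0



Longest prefix match for 113.139.168.67:
  /9 67.128.0.0: no
  /25 54.210.2.0: no
  /10 150.128.0.0: no
  /22 140.80.64.0: no
  /0 0.0.0.0: MATCH
Selected: next-hop 216.67.55.175 via tun0 (matched /0)


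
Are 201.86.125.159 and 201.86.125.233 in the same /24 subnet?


Mask: 255.255.255.0
201.86.125.159 AND mask = 201.86.125.0
201.86.125.233 AND mask = 201.86.125.0
Yes, same subnet (201.86.125.0)


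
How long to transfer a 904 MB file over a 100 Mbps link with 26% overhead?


Effective throughput = 100 * (1 - 26/100) = 74 Mbps
File size in Mb = 904 * 8 = 7232 Mb
Time = 7232 / 74
Time = 97.7297 seconds


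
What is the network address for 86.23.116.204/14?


IP:   01010110.00010111.01110100.11001100
Mask: 11111111.11111100.00000000.00000000
AND operation:
Net:  01010110.00010100.00000000.00000000
Network: 86.20.0.0/14


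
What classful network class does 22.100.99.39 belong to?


First octet: 22
Binary: 00010110
0xxxxxxx -> Class A (1-126)
Class A, default mask 255.0.0.0 (/8)


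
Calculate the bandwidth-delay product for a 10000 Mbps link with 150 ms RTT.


BDP = bandwidth * RTT
= 10000 Mbps * 150 ms
= 10000 * 1e6 * 150 / 1000 bits
= 1500000000 bits
= 187500000 bytes
= 183105.4688 KB
BDP = 1500000000 bits (187500000 bytes)


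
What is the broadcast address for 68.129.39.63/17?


Network: 68.129.0.0/17
Host bits = 15
Set all host bits to 1:
Broadcast: 68.129.127.255


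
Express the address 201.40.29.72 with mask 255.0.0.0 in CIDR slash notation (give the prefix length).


Binary: 11111111.00000000.00000000.00000000
Count leading 1s
Prefix: /8


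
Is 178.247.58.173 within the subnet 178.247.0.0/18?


Subnet network: 178.247.0.0
Test IP AND mask: 178.247.0.0
Yes, 178.247.58.173 is in 178.247.0.0/18


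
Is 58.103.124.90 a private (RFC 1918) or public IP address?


RFC 1918 private ranges:
  10.0.0.0/8 (10.0.0.0 - 10.255.255.255)
  172.16.0.0/12 (172.16.0.0 - 172.31.255.255)
  192.168.0.0/16 (192.168.0.0 - 192.168.255.255)
Public (not in any RFC 1918 range)


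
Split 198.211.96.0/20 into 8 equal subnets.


New prefix = 20 + 3 = 23
Each subnet has 512 addresses
  198.211.96.0/23
  198.211.98.0/23
  198.211.100.0/23
  198.211.102.0/23
  198.211.104.0/23
  198.211.106.0/23
  198.211.108.0/23
  198.211.110.0/23
Subnets: 198.211.96.0/23, 198.211.98.0/23, 198.211.100.0/23, 198.211.102.0/23, 198.211.104.0/23, 198.211.106.0/23, 198.211.108.0/23, 198.211.110.0/23


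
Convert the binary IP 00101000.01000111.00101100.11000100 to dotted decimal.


00101000 = 40
01000111 = 71
00101100 = 44
11000100 = 196
IP: 40.71.44.196


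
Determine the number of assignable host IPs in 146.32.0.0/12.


Host bits = 32 - 12 = 20
Total addresses = 2^20 = 1048576
Usable = total - 2 (network and broadcast)
Usable hosts: 1048574


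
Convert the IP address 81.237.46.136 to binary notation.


81 = 01010001
237 = 11101101
46 = 00101110
136 = 10001000
Binary: 01010001.11101101.00101110.10001000


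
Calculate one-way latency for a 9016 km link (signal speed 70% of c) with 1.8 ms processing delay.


Speed = 0.7 * 3e5 km/s = 210000 km/s
Propagation delay = 9016 / 210000 = 0.0429 s = 42.9333 ms
Processing delay = 1.8 ms
Total one-way latency = 44.7333 ms


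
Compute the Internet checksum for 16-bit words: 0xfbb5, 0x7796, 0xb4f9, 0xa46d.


Sum all words (with carry folding):
+ 0xfbb5 = 0xfbb5
+ 0x7796 = 0x734c
+ 0xb4f9 = 0x2846
+ 0xa46d = 0xccb3
One's complement: ~0xccb3
Checksum = 0x334c


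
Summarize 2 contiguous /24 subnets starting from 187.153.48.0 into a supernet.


Original prefix: /24
Number of subnets: 2 = 2^1
New prefix = 24 - 1 = 23
Supernet: 187.153.48.0/23


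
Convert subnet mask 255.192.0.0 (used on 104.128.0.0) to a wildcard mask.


Subnet mask: 255.192.0.0
Wildcard = 255.255.255.255 - subnet mask
255 - 255 = 0
255 - 192 = 63
255 - 0 = 255
255 - 0 = 255
Wildcard: 0.63.255.255


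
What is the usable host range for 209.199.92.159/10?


Network: 209.192.0.0
Broadcast: 209.255.255.255
First usable = network + 1
Last usable = broadcast - 1
Range: 209.192.0.1 to 209.255.255.254


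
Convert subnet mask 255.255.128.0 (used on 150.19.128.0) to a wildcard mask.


Subnet mask: 255.255.128.0
Wildcard = 255.255.255.255 - subnet mask
255 - 255 = 0
255 - 255 = 0
255 - 128 = 127
255 - 0 = 255
Wildcard: 0.0.127.255


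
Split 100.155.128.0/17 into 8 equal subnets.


New prefix = 17 + 3 = 20
Each subnet has 4096 addresses
  100.155.128.0/20
  100.155.144.0/20
  100.155.160.0/20
  100.155.176.0/20
  100.155.192.0/20
  100.155.208.0/20
  100.155.224.0/20
  100.155.240.0/20
Subnets: 100.155.128.0/20, 100.155.144.0/20, 100.155.160.0/20, 100.155.176.0/20, 100.155.192.0/20, 100.155.208.0/20, 100.155.224.0/20, 100.155.240.0/20


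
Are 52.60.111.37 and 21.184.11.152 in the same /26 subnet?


Mask: 255.255.255.192
52.60.111.37 AND mask = 52.60.111.0
21.184.11.152 AND mask = 21.184.11.128
No, different subnets (52.60.111.0 vs 21.184.11.128)


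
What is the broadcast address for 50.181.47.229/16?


Network: 50.181.0.0/16
Host bits = 16
Set all host bits to 1:
Broadcast: 50.181.255.255


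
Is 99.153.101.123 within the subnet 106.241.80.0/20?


Subnet network: 106.241.80.0
Test IP AND mask: 99.153.96.0
No, 99.153.101.123 is not in 106.241.80.0/20


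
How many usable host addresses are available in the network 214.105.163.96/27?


Host bits = 32 - 27 = 5
Total addresses = 2^5 = 32
Usable = total - 2 (network and broadcast)
Usable hosts: 30


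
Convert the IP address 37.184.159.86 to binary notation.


37 = 00100101
184 = 10111000
159 = 10011111
86 = 01010110
Binary: 00100101.10111000.10011111.01010110


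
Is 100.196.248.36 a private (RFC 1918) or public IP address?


RFC 1918 private ranges:
  10.0.0.0/8 (10.0.0.0 - 10.255.255.255)
  172.16.0.0/12 (172.16.0.0 - 172.31.255.255)
  192.168.0.0/16 (192.168.0.0 - 192.168.255.255)
Public (not in any RFC 1918 range)


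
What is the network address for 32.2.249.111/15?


IP:   00100000.00000010.11111001.01101111
Mask: 11111111.11111110.00000000.00000000
AND operation:
Net:  00100000.00000010.00000000.00000000
Network: 32.2.0.0/15


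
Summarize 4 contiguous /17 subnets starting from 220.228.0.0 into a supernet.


Original prefix: /17
Number of subnets: 4 = 2^2
New prefix = 17 - 2 = 15
Supernet: 220.228.0.0/15


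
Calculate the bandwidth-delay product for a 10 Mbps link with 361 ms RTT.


BDP = bandwidth * RTT
= 10 Mbps * 361 ms
= 10 * 1e6 * 361 / 1000 bits
= 3610000 bits
= 451250 bytes
= 440.6738 KB
BDP = 3610000 bits (451250 bytes)


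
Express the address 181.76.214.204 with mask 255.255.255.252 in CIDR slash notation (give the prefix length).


Binary: 11111111.11111111.11111111.11111100
Count leading 1s
Prefix: /30


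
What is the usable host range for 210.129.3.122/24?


Network: 210.129.3.0
Broadcast: 210.129.3.255
First usable = network + 1
Last usable = broadcast - 1
Range: 210.129.3.1 to 210.129.3.254


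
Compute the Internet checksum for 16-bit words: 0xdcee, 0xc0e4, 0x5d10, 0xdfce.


Sum all words (with carry folding):
+ 0xdcee = 0xdcee
+ 0xc0e4 = 0x9dd3
+ 0x5d10 = 0xfae3
+ 0xdfce = 0xdab2
One's complement: ~0xdab2
Checksum = 0x254d


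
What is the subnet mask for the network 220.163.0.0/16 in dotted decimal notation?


/16 means 16 network bits, 16 host bits
Binary: 11111111111111110000000000000000
Mask: 255.255.0.0


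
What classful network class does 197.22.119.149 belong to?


First octet: 197
Binary: 11000101
110xxxxx -> Class C (192-223)
Class C, default mask 255.255.255.0 (/24)


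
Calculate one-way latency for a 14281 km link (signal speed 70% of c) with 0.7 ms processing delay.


Speed = 0.7 * 3e5 km/s = 210000 km/s
Propagation delay = 14281 / 210000 = 0.068 s = 68.0048 ms
Processing delay = 0.7 ms
Total one-way latency = 68.7048 ms


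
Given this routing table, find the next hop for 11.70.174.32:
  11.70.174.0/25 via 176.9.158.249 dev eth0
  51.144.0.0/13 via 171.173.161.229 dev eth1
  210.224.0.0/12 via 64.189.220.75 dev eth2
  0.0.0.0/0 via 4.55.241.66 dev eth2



Longest prefix match for 11.70.174.32:
  /25 11.70.174.0: MATCH
  /13 51.144.0.0: no
  /12 210.224.0.0: no
  /0 0.0.0.0: MATCH
Selected: next-hop 176.9.158.249 via eth0 (matched /25)


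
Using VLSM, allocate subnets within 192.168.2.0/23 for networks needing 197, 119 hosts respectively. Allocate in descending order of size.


197 hosts -> /24 (254 usable): 192.168.2.0/24
119 hosts -> /25 (126 usable): 192.168.3.0/25
Allocation: 192.168.2.0/24 (197 hosts, 254 usable); 192.168.3.0/25 (119 hosts, 126 usable)


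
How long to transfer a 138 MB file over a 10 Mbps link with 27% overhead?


Effective throughput = 10 * (1 - 27/100) = 7.3 Mbps
File size in Mb = 138 * 8 = 1104 Mb
Time = 1104 / 7.3
Time = 151.2329 seconds


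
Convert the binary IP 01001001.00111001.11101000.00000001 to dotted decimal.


01001001 = 73
00111001 = 57
11101000 = 232
00000001 = 1
IP: 73.57.232.1


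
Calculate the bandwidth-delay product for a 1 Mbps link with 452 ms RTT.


BDP = bandwidth * RTT
= 1 Mbps * 452 ms
= 1 * 1e6 * 452 / 1000 bits
= 452000 bits
= 56500 bytes
= 55.1758 KB
BDP = 452000 bits (56500 bytes)


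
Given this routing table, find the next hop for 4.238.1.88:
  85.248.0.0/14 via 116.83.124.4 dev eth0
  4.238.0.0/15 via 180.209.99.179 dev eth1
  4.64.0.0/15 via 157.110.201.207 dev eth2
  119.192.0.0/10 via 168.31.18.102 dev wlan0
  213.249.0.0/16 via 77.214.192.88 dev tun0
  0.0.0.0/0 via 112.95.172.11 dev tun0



Longest prefix match for 4.238.1.88:
  /14 85.248.0.0: no
  /15 4.238.0.0: MATCH
  /15 4.64.0.0: no
  /10 119.192.0.0: no
  /16 213.249.0.0: no
  /0 0.0.0.0: MATCH
Selected: next-hop 180.209.99.179 via eth1 (matched /15)


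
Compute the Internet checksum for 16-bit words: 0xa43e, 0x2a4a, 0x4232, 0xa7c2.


Sum all words (with carry folding):
+ 0xa43e = 0xa43e
+ 0x2a4a = 0xce88
+ 0x4232 = 0x10bb
+ 0xa7c2 = 0xb87d
One's complement: ~0xb87d
Checksum = 0x4782


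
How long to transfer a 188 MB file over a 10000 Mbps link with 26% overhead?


Effective throughput = 10000 * (1 - 26/100) = 7400 Mbps
File size in Mb = 188 * 8 = 1504 Mb
Time = 1504 / 7400
Time = 0.2032 seconds


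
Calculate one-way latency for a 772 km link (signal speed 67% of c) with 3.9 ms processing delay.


Speed = 0.67 * 3e5 km/s = 201000 km/s
Propagation delay = 772 / 201000 = 0.0038 s = 3.8408 ms
Processing delay = 3.9 ms
Total one-way latency = 7.7408 ms


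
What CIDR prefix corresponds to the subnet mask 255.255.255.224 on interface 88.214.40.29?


Binary: 11111111.11111111.11111111.11100000
Count leading 1s
Prefix: /27


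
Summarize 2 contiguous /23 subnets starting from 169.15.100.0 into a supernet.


Original prefix: /23
Number of subnets: 2 = 2^1
New prefix = 23 - 1 = 22
Supernet: 169.15.100.0/22


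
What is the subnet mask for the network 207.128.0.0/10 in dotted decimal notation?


/10 means 10 network bits, 22 host bits
Binary: 11111111110000000000000000000000
Mask: 255.192.0.0
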